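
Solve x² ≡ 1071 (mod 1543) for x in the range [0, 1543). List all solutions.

400, 1143

Since 1543 ≡ 3 (mod 4), a square root of 1071 is 1071^((1543+1)/4) = 1071^386 mod 1543.
Repeated squaring: 1071^2≡592, 1071^4≡203, 1071^8≡1091, 1071^16≡628, 1071^32≡919, 1071^64≡540, 1071^128≡1516, 1071^256≡729 (mod 1543).
1071^386 = 1071^(256+128+2) ≡ 400 (mod 1543).
Check: 400² = 160000 ≡ 1071 (mod 1543). The two roots are 400 and 1143.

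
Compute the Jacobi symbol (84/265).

Pull out 2^2: since 265 ≡ 1 (mod 8), (2/265) = +1, so (2/265)^2 = +1.
Reciprocity: 21 ≡ 1 and 265 ≡ 1 (mod 4), so (21/265) = +(265/21).
Reduce top mod 21: now compute (13/21).
Reciprocity: 13 ≡ 1 and 21 ≡ 1 (mod 4), so (13/21) = +(21/13).
Reduce top mod 13: now compute (8/13).
Pull out 2^3: since 13 ≡ 5 (mod 8), (2/13) = -1, so (2/13)^3 = -1.
Reached (1/13) = 1. Collecting the sign flips along the way, the symbol is -1.

-1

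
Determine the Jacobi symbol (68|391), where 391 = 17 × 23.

Pull out 2^2: since 391 ≡ 7 (mod 8), (2/391) = +1, so (2/391)^2 = +1.
Reciprocity: 17 ≡ 1 and 391 ≡ 3 (mod 4), so (17/391) = +(391/17).
Reduce top mod 17: now compute (0/17).
Top reduces to 0: gcd > 1, so the symbol is 0.

0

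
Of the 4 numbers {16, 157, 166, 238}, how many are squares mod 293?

2

(16/293) = +1 → QR.
(157/293) = -1 → non-residue.
(166/293) = -1 → non-residue.
(238/293) = +1 → QR.
Total quadratic residues among the 4: 2.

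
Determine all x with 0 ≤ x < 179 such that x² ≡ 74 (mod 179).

Since 179 ≡ 3 (mod 4), a square root of 74 is 74^((179+1)/4) = 74^45 mod 179.
Repeated squaring: 74^2≡106, 74^4≡138, 74^8≡70, 74^16≡67, 74^32≡14 (mod 179).
74^45 = 74^(32+8+4+1) ≡ 49 (mod 179).
Check: 49² = 2401 ≡ 74 (mod 179). The two roots are 49 and 130.

49, 130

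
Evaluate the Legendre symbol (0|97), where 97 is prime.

Top reduces to 0: gcd > 1, so the symbol is 0.

0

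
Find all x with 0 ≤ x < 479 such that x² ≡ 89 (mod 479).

Since 479 ≡ 3 (mod 4), a square root of 89 is 89^((479+1)/4) = 89^120 mod 479.
Repeated squaring: 89^2≡257, 89^4≡426, 89^8≡414, 89^16≡393, 89^32≡211, 89^64≡453 (mod 479).
89^120 = 89^(64+32+16+8) ≡ 277 (mod 479).
Check: 277² = 76729 ≡ 89 (mod 479). The two roots are 202 and 277.

202, 277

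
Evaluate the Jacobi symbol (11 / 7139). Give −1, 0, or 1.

Reciprocity: 11 ≡ 3 and 7139 ≡ 3 (mod 4), so (11/7139) = −(7139/11).
Reduce top mod 11: now compute (0/11).
Top reduces to 0: gcd > 1, so the symbol is 0.

0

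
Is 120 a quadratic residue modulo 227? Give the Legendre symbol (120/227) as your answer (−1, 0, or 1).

1

Pull out 2^3: since 227 ≡ 3 (mod 8), (2/227) = -1, so (2/227)^3 = -1.
Reciprocity: 15 ≡ 3 and 227 ≡ 3 (mod 4), so (15/227) = −(227/15).
Reduce top mod 15: now compute (2/15).
Pull out 2: since 15 ≡ 7 (mod 8), (2/15) = +1.
Reached (1/15) = 1. Collecting the sign flips along the way, the symbol is +1.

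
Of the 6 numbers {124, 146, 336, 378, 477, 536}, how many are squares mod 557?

1

(124/557) = -1 → non-residue.
(146/557) = -1 → non-residue.
(336/557) = -1 → non-residue.
(378/557) = +1 → QR.
(477/557) = -1 → non-residue.
(536/557) = -1 → non-residue.
Total quadratic residues among the 6: 1.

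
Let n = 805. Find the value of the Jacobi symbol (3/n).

1

Reciprocity: 3 ≡ 3 and 805 ≡ 1 (mod 4), so (3/805) = +(805/3).
Reduce top mod 3: now compute (1/3).
Reached (1/3) = 1. Collecting the sign flips along the way, the symbol is +1.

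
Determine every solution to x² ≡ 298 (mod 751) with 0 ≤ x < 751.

Since 751 ≡ 3 (mod 4), a square root of 298 is 298^((751+1)/4) = 298^188 mod 751.
Repeated squaring: 298^2≡186, 298^4≡50, 298^8≡247, 298^16≡178, 298^32≡142, 298^64≡638, 298^128≡2 (mod 751).
298^188 = 298^(128+32+16+8+4) ≡ 386 (mod 751).
Check: 386² = 148996 ≡ 298 (mod 751). The two roots are 365 and 386.

365, 386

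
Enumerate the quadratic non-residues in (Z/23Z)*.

Square k = 1,…,11 (k and 23−k give the same square):
1²=1, 2²=4, 3²=9, 4²=16, 5²≡2, 6²≡13, 7²≡3, 8²≡18, 9²≡12, 10²≡8, 11²≡6 (mod 23).
The residues are {1, 2, 3, 4, 6, 8, 9, 12, 13, 16, 18}; the non-residues are the remaining 11 nonzero classes.

5, 7, 10, 11, 14, 15, 17, 19, 20, 21, 22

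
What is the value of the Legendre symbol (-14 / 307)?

1

Euler's criterion: (-14/307) ≡ 293^153 (mod 307).
293^2 ≡ 196 (mod 307)
293^4 ≡ 41 (mod 307)
293^8 ≡ 146 (mod 307)
293^16 ≡ 133 (mod 307)
293^32 ≡ 190 (mod 307)
293^64 ≡ 181 (mod 307)
293^128 ≡ 219 (mod 307)
293^153 = 293^(128+16+8+1) ≡ 1 (mod 307).
Result is 1, so (-14/307) = 1.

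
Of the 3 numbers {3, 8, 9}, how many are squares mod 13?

2

(3/13) = +1 → QR.
(8/13) = -1 → non-residue.
(9/13) = +1 → QR.
Total quadratic residues among the 3: 2.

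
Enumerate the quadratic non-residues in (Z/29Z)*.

Square k = 1,…,14 (k and 29−k give the same square):
1²=1, 2²=4, 3²=9, 4²=16, 5²=25, 6²≡7, 7²≡20, 8²≡6, 9²≡23, 10²≡13, 11²≡5, 12²≡28, 13²≡24, 14²≡22 (mod 29).
The residues are {1, 4, 5, 6, 7, 9, 13, 16, 20, 22, 23, 24, 25, 28}; the non-residues are the remaining 14 nonzero classes.

2 3 8 10 11 12 14 15 17 18 19 21 26 27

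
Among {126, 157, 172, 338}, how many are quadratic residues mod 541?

(126/541) = -1 → non-residue.
(157/541) = -1 → non-residue.
(172/541) = +1 → QR.
(338/541) = -1 → non-residue.
Total quadratic residues among the 4: 1.

1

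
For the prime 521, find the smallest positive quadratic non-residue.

3

(2/521) = +1, so 2 is a residue.
(3/521) = −1, so 3 is the smallest positive non-residue mod 521.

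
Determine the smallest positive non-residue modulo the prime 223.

(2/223) = +1, so 2 is a residue.
(3/223) = −1, so 3 is the smallest positive non-residue mod 223.

3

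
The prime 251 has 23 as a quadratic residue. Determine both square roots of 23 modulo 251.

Since 251 ≡ 3 (mod 4), a square root of 23 is 23^((251+1)/4) = 23^63 mod 251.
Repeated squaring: 23^2≡27, 23^4≡227, 23^8≡74, 23^16≡205, 23^32≡108 (mod 251).
23^63 = 23^(32+16+8+4+2+1) ≡ 147 (mod 251).
Check: 147² = 21609 ≡ 23 (mod 251). The two roots are 104 and 147.

104, 147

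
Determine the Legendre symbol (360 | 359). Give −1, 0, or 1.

1

Euler's criterion: (360/359) ≡ 1^179 (mod 359).
1^2 ≡ 1 (mod 359)
1^4 ≡ 1 (mod 359)
1^8 ≡ 1 (mod 359)
1^16 ≡ 1 (mod 359)
1^32 ≡ 1 (mod 359)
1^64 ≡ 1 (mod 359)
1^128 ≡ 1 (mod 359)
1^179 = 1^(128+32+16+2+1) ≡ 1 (mod 359).
Result is 1, so (360/359) = 1.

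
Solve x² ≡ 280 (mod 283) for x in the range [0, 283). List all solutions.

Since 283 ≡ 3 (mod 4), a square root of 280 is 280^((283+1)/4) = 280^71 mod 283.
Repeated squaring: 280^2≡9, 280^4≡81, 280^8≡52, 280^16≡157, 280^32≡28, 280^64≡218 (mod 283).
280^71 = 280^(64+4+2+1) ≡ 89 (mod 283).
Check: 89² = 7921 ≡ 280 (mod 283). The two roots are 89 and 194.

89, 194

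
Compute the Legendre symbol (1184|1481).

Pull out 2^5: since 1481 ≡ 1 (mod 8), (2/1481) = +1, so (2/1481)^5 = +1.
Reciprocity: 37 ≡ 1 and 1481 ≡ 1 (mod 4), so (37/1481) = +(1481/37).
Reduce top mod 37: now compute (1/37).
Reached (1/37) = 1. Collecting the sign flips along the way, the symbol is +1.

1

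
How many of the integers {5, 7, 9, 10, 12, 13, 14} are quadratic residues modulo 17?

2

(5/17) = -1 → non-residue.
(7/17) = -1 → non-residue.
(9/17) = +1 → QR.
(10/17) = -1 → non-residue.
(12/17) = -1 → non-residue.
(13/17) = +1 → QR.
(14/17) = -1 → non-residue.
Total quadratic residues among the 7: 2.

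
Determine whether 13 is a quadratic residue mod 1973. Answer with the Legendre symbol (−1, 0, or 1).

1

Reciprocity: 13 ≡ 1 and 1973 ≡ 1 (mod 4), so (13/1973) = +(1973/13).
Reduce top mod 13: now compute (10/13).
Pull out 2: since 13 ≡ 5 (mod 8), (2/13) = -1.
Reciprocity: 5 ≡ 1 and 13 ≡ 1 (mod 4), so (5/13) = +(13/5).
Reduce top mod 5: now compute (3/5).
Reciprocity: 3 ≡ 3 and 5 ≡ 1 (mod 4), so (3/5) = +(5/3).
Reduce top mod 3: now compute (2/3).
Pull out 2: since 3 ≡ 3 (mod 8), (2/3) = -1.
Reached (1/3) = 1. Collecting the sign flips along the way, the symbol is +1.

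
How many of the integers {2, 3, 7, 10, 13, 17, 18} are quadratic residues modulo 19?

2

(2/19) = -1 → non-residue.
(3/19) = -1 → non-residue.
(7/19) = +1 → QR.
(10/19) = -1 → non-residue.
(13/19) = -1 → non-residue.
(17/19) = +1 → QR.
(18/19) = -1 → non-residue.
Total quadratic residues among the 7: 2.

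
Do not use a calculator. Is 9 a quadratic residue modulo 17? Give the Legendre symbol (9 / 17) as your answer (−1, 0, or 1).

1

Reciprocity: 9 ≡ 1 and 17 ≡ 1 (mod 4), so (9/17) = +(17/9).
Reduce top mod 9: now compute (8/9).
Pull out 2^3: since 9 ≡ 1 (mod 8), (2/9) = +1, so (2/9)^3 = +1.
Reached (1/9) = 1. Collecting the sign flips along the way, the symbol is +1.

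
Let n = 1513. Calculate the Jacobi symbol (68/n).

Pull out 2^2: since 1513 ≡ 1 (mod 8), (2/1513) = +1, so (2/1513)^2 = +1.
Reciprocity: 17 ≡ 1 and 1513 ≡ 1 (mod 4), so (17/1513) = +(1513/17).
Reduce top mod 17: now compute (0/17).
Top reduces to 0: gcd > 1, so the symbol is 0.

0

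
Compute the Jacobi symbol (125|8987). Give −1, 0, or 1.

-1

Reciprocity: 125 ≡ 1 and 8987 ≡ 3 (mod 4), so (125/8987) = +(8987/125).
Reduce top mod 125: now compute (112/125).
Pull out 2^4: since 125 ≡ 5 (mod 8), (2/125) = -1, so (2/125)^4 = +1.
Reciprocity: 7 ≡ 3 and 125 ≡ 1 (mod 4), so (7/125) = +(125/7).
Reduce top mod 7: now compute (6/7).
Pull out 2: since 7 ≡ 7 (mod 8), (2/7) = +1.
Reciprocity: 3 ≡ 3 and 7 ≡ 3 (mod 4), so (3/7) = −(7/3).
Reduce top mod 3: now compute (1/3).
Reached (1/3) = 1. Collecting the sign flips along the way, the symbol is -1.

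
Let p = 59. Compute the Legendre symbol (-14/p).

Euler's criterion: (-14/59) ≡ 45^29 (mod 59).
45^2 ≡ 19 (mod 59)
45^4 ≡ 7 (mod 59)
45^8 ≡ 49 (mod 59)
45^16 ≡ 41 (mod 59)
45^29 = 45^(16+8+4+1) ≡ 1 (mod 59).
Result is 1, so (-14/59) = 1.

1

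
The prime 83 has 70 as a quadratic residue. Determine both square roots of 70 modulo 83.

Since 83 ≡ 3 (mod 4), a square root of 70 is 70^((83+1)/4) = 70^21 mod 83.
Repeated squaring: 70^2≡3, 70^4≡9, 70^8≡81, 70^16≡4 (mod 83).
70^21 = 70^(16+4+1) ≡ 30 (mod 83).
Check: 30² = 900 ≡ 70 (mod 83). The two roots are 30 and 53.

30, 53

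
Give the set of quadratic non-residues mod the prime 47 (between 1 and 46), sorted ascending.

Square k = 1,…,23 (k and 47−k give the same square):
1²=1, 2²=4, 3²=9, 4²=16, 5²=25, 6²=36, 7²≡2, 8²≡17, 9²≡34, 10²≡6, 11²≡27, 12²≡3, 13²≡28, 14²≡8, 15²≡37, 16²≡21, 17²≡7, 18²≡42, 19²≡32, 20²≡24, 21²≡18, 22²≡14, 23²≡12 (mod 47).
The residues are {1, 2, 3, 4, 6, 7, 8, 9, 12, 14, 16, 17, 18, 21, 24, 25, 27, 28, 32, 34, 36, 37, 42}; the non-residues are the remaining 23 nonzero classes.

5, 10, 11, 13, 15, 19, 20, 22, 23, 26, 29, 30, 31, 33, 35, 38, 39, 40, 41, 43, 44, 45, 46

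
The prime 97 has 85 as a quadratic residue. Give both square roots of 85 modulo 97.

97 ≡ 1 (mod 4), so we find a root by search.
Trying successive values, 45² = 2025 ≡ 85 (mod 97). The other root is 97 − 45 = 52.

45, 52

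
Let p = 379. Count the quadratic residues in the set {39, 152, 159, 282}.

2

(39/379) = +1 → QR.
(152/379) = -1 → non-residue.
(159/379) = +1 → QR.
(282/379) = -1 → non-residue.
Total quadratic residues among the 4: 2.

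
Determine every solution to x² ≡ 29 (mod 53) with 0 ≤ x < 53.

20, 33

53 ≡ 1 (mod 4), so we find a root by search.
Trying successive values, 20² = 400 ≡ 29 (mod 53). The other root is 53 − 20 = 33.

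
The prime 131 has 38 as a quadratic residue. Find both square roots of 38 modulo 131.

Since 131 ≡ 3 (mod 4), a square root of 38 is 38^((131+1)/4) = 38^33 mod 131.
Repeated squaring: 38^2≡3, 38^4≡9, 38^8≡81, 38^16≡11, 38^32≡121 (mod 131).
38^33 = 38^(32+1) ≡ 13 (mod 131).
Check: 13² = 169 ≡ 38 (mod 131). The two roots are 13 and 118.

13, 118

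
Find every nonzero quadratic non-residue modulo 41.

Square k = 1,…,20 (k and 41−k give the same square):
1²=1, 2²=4, 3²=9, 4²=16, 5²=25, 6²=36, 7²≡8, 8²≡23, 9²≡40, 10²≡18, 11²≡39, 12²≡21, 13²≡5, 14²≡32, 15²≡20, 16²≡10, 17²≡2, 18²≡37, 19²≡33, 20²≡31 (mod 41).
The residues are {1, 2, 4, 5, 8, 9, 10, 16, 18, 20, 21, 23, 25, 31, 32, 33, 36, 37, 39, 40}; the non-residues are the remaining 20 nonzero classes.

3,6,7,11,12,13,14,15,17,19,22,24,26,27,28,29,30,34,35,38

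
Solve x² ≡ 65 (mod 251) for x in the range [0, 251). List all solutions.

Since 251 ≡ 3 (mod 4), a square root of 65 is 65^((251+1)/4) = 65^63 mod 251.
Repeated squaring: 65^2≡209, 65^4≡7, 65^8≡49, 65^16≡142, 65^32≡84 (mod 251).
65^63 = 65^(32+16+8+4+2+1) ≡ 124 (mod 251).
Check: 124² = 15376 ≡ 65 (mod 251). The two roots are 124 and 127.

124, 127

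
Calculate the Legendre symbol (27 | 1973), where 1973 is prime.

-1

Reciprocity: 27 ≡ 3 and 1973 ≡ 1 (mod 4), so (27/1973) = +(1973/27).
Reduce top mod 27: now compute (2/27).
Pull out 2: since 27 ≡ 3 (mod 8), (2/27) = -1.
Reached (1/27) = 1. Collecting the sign flips along the way, the symbol is -1.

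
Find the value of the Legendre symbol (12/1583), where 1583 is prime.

1

Pull out 2^2: since 1583 ≡ 7 (mod 8), (2/1583) = +1, so (2/1583)^2 = +1.
Reciprocity: 3 ≡ 3 and 1583 ≡ 3 (mod 4), so (3/1583) = −(1583/3).
Reduce top mod 3: now compute (2/3).
Pull out 2: since 3 ≡ 3 (mod 8), (2/3) = -1.
Reached (1/3) = 1. Collecting the sign flips along the way, the symbol is +1.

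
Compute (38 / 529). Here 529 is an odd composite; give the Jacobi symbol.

Pull out 2: since 529 ≡ 1 (mod 8), (2/529) = +1.
Reciprocity: 19 ≡ 3 and 529 ≡ 1 (mod 4), so (19/529) = +(529/19).
Reduce top mod 19: now compute (16/19).
Pull out 2^4: since 19 ≡ 3 (mod 8), (2/19) = -1, so (2/19)^4 = +1.
Reached (1/19) = 1. Collecting the sign flips along the way, the symbol is +1.

1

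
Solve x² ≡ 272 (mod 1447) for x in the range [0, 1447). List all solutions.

429, 1018

Since 1447 ≡ 3 (mod 4), a square root of 272 is 272^((1447+1)/4) = 272^362 mod 1447.
Repeated squaring: 272^2≡187, 272^4≡241, 272^8≡201, 272^16≡1332, 272^32≡202, 272^64≡288, 272^128≡465, 272^256≡622 (mod 1447).
272^362 = 272^(256+64+32+8+2) ≡ 1018 (mod 1447).
Check: 1018² = 1036324 ≡ 272 (mod 1447). The two roots are 429 and 1018.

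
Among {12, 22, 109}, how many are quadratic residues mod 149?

(12/149) = -1 → non-residue.
(22/149) = +1 → QR.
(109/149) = -1 → non-residue.
Total quadratic residues among the 3: 1.

1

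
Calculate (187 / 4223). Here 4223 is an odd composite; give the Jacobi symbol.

Reciprocity: 187 ≡ 3 and 4223 ≡ 3 (mod 4), so (187/4223) = −(4223/187).
Reduce top mod 187: now compute (109/187).
Reciprocity: 109 ≡ 1 and 187 ≡ 3 (mod 4), so (109/187) = +(187/109).
Reduce top mod 109: now compute (78/109).
Pull out 2: since 109 ≡ 5 (mod 8), (2/109) = -1.
Reciprocity: 39 ≡ 3 and 109 ≡ 1 (mod 4), so (39/109) = +(109/39).
Reduce top mod 39: now compute (31/39).
Reciprocity: 31 ≡ 3 and 39 ≡ 3 (mod 4), so (31/39) = −(39/31).
Reduce top mod 31: now compute (8/31).
Pull out 2^3: since 31 ≡ 7 (mod 8), (2/31) = +1, so (2/31)^3 = +1.
Reached (1/31) = 1. Collecting the sign flips along the way, the symbol is -1.

-1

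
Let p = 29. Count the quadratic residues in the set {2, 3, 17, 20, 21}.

1

(2/29) = -1 → non-residue.
(3/29) = -1 → non-residue.
(17/29) = -1 → non-residue.
(20/29) = +1 → QR.
(21/29) = -1 → non-residue.
Total quadratic residues among the 5: 1.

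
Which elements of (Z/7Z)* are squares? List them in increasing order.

1, 2, 4

Square k = 1,…,3 (k and 7−k give the same square):
1²=1, 2²=4, 3²≡2 (mod 7).
So the quadratic residues mod 7 are {1, 2, 4}.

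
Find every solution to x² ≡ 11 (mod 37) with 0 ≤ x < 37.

14, 23

37 ≡ 1 (mod 4), so we find a root by search.
Trying successive values, 14² = 196 ≡ 11 (mod 37). The other root is 37 − 14 = 23.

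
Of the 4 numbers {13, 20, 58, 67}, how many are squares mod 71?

2

(13/71) = -1 → non-residue.
(20/71) = +1 → QR.
(58/71) = +1 → QR.
(67/71) = -1 → non-residue.
Total quadratic residues among the 4: 2.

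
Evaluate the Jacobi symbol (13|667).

Reciprocity: 13 ≡ 1 and 667 ≡ 3 (mod 4), so (13/667) = +(667/13).
Reduce top mod 13: now compute (4/13).
Pull out 2^2: since 13 ≡ 5 (mod 8), (2/13) = -1, so (2/13)^2 = +1.
Reached (1/13) = 1. Collecting the sign flips along the way, the symbol is +1.

1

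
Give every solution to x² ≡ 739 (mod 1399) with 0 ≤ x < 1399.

Since 1399 ≡ 3 (mod 4), a square root of 739 is 739^((1399+1)/4) = 739^350 mod 1399.
Repeated squaring: 739^2≡511, 739^4≡907, 739^8≡37, 739^16≡1369, 739^32≡900, 739^64≡1378, 739^128≡441, 739^256≡20 (mod 1399).
739^350 = 739^(256+64+16+8+4+2) ≡ 161 (mod 1399).
Check: 161² = 25921 ≡ 739 (mod 1399). The two roots are 161 and 1238.

161, 1238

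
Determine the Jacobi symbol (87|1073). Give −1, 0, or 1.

Reciprocity: 87 ≡ 3 and 1073 ≡ 1 (mod 4), so (87/1073) = +(1073/87).
Reduce top mod 87: now compute (29/87).
Reciprocity: 29 ≡ 1 and 87 ≡ 3 (mod 4), so (29/87) = +(87/29).
Reduce top mod 29: now compute (0/29).
Top reduces to 0: gcd > 1, so the symbol is 0.

0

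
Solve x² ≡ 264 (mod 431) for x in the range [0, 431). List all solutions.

203, 228

Since 431 ≡ 3 (mod 4), a square root of 264 is 264^((431+1)/4) = 264^108 mod 431.
Repeated squaring: 264^2≡305, 264^4≡360, 264^8≡300, 264^16≡352, 264^32≡207, 264^64≡180 (mod 431).
264^108 = 264^(64+32+8+4) ≡ 228 (mod 431).
Check: 228² = 51984 ≡ 264 (mod 431). The two roots are 203 and 228.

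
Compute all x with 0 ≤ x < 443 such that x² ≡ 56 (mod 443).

60, 383

Since 443 ≡ 3 (mod 4), a square root of 56 is 56^((443+1)/4) = 56^111 mod 443.
Repeated squaring: 56^2≡35, 56^4≡339, 56^8≡184, 56^16≡188, 56^32≡347, 56^64≡356 (mod 443).
56^111 = 56^(64+32+8+4+2+1) ≡ 383 (mod 443).
Check: 383² = 146689 ≡ 56 (mod 443). The two roots are 60 and 383.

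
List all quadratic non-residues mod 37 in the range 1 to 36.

2, 5, 6, 8, 13, 14, 15, 17, 18, 19, 20, 22, 23, 24, 29, 31, 32, 35

Square k = 1,…,18 (k and 37−k give the same square):
1²=1, 2²=4, 3²=9, 4²=16, 5²=25, 6²=36, 7²≡12, 8²≡27, 9²≡7, 10²≡26, 11²≡10, 12²≡33, 13²≡21, 14²≡11, 15²≡3, 16²≡34, 17²≡30, 18²≡28 (mod 37).
The residues are {1, 3, 4, 7, 9, 10, 11, 12, 16, 21, 25, 26, 27, 28, 30, 33, 34, 36}; the non-residues are the remaining 18 nonzero classes.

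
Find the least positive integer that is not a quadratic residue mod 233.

(2/233) = +1, so 2 is a residue.
(3/233) = −1, so 3 is the smallest positive non-residue mod 233.

3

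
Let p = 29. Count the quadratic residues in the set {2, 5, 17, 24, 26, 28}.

(2/29) = -1 → non-residue.
(5/29) = +1 → QR.
(17/29) = -1 → non-residue.
(24/29) = +1 → QR.
(26/29) = -1 → non-residue.
(28/29) = +1 → QR.
Total quadratic residues among the 6: 3.

3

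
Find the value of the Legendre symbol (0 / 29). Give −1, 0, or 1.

Top reduces to 0: gcd > 1, so the symbol is 0.

0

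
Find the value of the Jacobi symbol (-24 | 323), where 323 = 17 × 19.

First reduce: -24 ≡ 299 (mod 323).
Reciprocity: 299 ≡ 3 and 323 ≡ 3 (mod 4), so (299/323) = −(323/299).
Reduce top mod 299: now compute (24/299).
Pull out 2^3: since 299 ≡ 3 (mod 8), (2/299) = -1, so (2/299)^3 = -1.
Reciprocity: 3 ≡ 3 and 299 ≡ 3 (mod 4), so (3/299) = −(299/3).
Reduce top mod 3: now compute (2/3).
Pull out 2: since 3 ≡ 3 (mod 8), (2/3) = -1.
Reached (1/3) = 1. Collecting the sign flips along the way, the symbol is +1.

1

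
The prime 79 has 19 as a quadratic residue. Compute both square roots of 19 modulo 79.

16, 63

Since 79 ≡ 3 (mod 4), a square root of 19 is 19^((79+1)/4) = 19^20 mod 79.
Repeated squaring: 19^2≡45, 19^4≡50, 19^8≡51, 19^16≡73 (mod 79).
19^20 = 19^(16+4) ≡ 16 (mod 79).
Check: 16² = 256 ≡ 19 (mod 79). The two roots are 16 and 63.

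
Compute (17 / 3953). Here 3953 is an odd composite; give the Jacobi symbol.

1

Reciprocity: 17 ≡ 1 and 3953 ≡ 1 (mod 4), so (17/3953) = +(3953/17).
Reduce top mod 17: now compute (9/17).
Reciprocity: 9 ≡ 1 and 17 ≡ 1 (mod 4), so (9/17) = +(17/9).
Reduce top mod 9: now compute (8/9).
Pull out 2^3: since 9 ≡ 1 (mod 8), (2/9) = +1, so (2/9)^3 = +1.
Reached (1/9) = 1. Collecting the sign flips along the way, the symbol is +1.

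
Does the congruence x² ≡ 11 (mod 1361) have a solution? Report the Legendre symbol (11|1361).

-1

Reciprocity: 11 ≡ 3 and 1361 ≡ 1 (mod 4), so (11/1361) = +(1361/11).
Reduce top mod 11: now compute (8/11).
Pull out 2^3: since 11 ≡ 3 (mod 8), (2/11) = -1, so (2/11)^3 = -1.
Reached (1/11) = 1. Collecting the sign flips along the way, the symbol is -1.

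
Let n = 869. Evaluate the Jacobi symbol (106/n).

1

Pull out 2: since 869 ≡ 5 (mod 8), (2/869) = -1.
Reciprocity: 53 ≡ 1 and 869 ≡ 1 (mod 4), so (53/869) = +(869/53).
Reduce top mod 53: now compute (21/53).
Reciprocity: 21 ≡ 1 and 53 ≡ 1 (mod 4), so (21/53) = +(53/21).
Reduce top mod 21: now compute (11/21).
Reciprocity: 11 ≡ 3 and 21 ≡ 1 (mod 4), so (11/21) = +(21/11).
Reduce top mod 11: now compute (10/11).
Pull out 2: since 11 ≡ 3 (mod 8), (2/11) = -1.
Reciprocity: 5 ≡ 1 and 11 ≡ 3 (mod 4), so (5/11) = +(11/5).
Reduce top mod 5: now compute (1/5).
Reached (1/5) = 1. Collecting the sign flips along the way, the symbol is +1.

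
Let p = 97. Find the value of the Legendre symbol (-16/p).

1

Euler's criterion: (-16/97) ≡ 81^48 (mod 97).
81^2 ≡ 62 (mod 97)
81^4 ≡ 61 (mod 97)
81^8 ≡ 35 (mod 97)
81^16 ≡ 61 (mod 97)
81^32 ≡ 35 (mod 97)
81^48 = 81^(32+16) ≡ 1 (mod 97).
Result is 1, so (-16/97) = 1.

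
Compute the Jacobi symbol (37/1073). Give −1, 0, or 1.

0

Reciprocity: 37 ≡ 1 and 1073 ≡ 1 (mod 4), so (37/1073) = +(1073/37).
Reduce top mod 37: now compute (0/37).
Top reduces to 0: gcd > 1, so the symbol is 0.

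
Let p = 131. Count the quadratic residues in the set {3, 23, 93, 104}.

1

(3/131) = +1 → QR.
(23/131) = -1 → non-residue.
(93/131) = -1 → non-residue.
(104/131) = -1 → non-residue.
Total quadratic residues among the 4: 1.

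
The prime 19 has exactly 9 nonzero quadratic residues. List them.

1, 4, 5, 6, 7, 9, 11, 16, 17

Square k = 1,…,9 (k and 19−k give the same square):
1²=1, 2²=4, 3²=9, 4²=16, 5²≡6, 6²≡17, 7²≡11, 8²≡7, 9²≡5 (mod 19).
So the quadratic residues mod 19 are {1, 4, 5, 6, 7, 9, 11, 16, 17}.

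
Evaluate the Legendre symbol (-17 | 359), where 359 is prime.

Euler's criterion: (-17/359) ≡ 342^179 (mod 359).
342^2 ≡ 289 (mod 359)
342^4 ≡ 233 (mod 359)
342^8 ≡ 80 (mod 359)
342^16 ≡ 297 (mod 359)
342^32 ≡ 254 (mod 359)
342^64 ≡ 255 (mod 359)
342^128 ≡ 46 (mod 359)
342^179 = 342^(128+32+16+2+1) ≡ 358 (mod 359).
Result is 358 ≡ −1, so (-17/359) = −1.

-1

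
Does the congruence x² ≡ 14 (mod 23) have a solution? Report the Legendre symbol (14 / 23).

Pull out 2: since 23 ≡ 7 (mod 8), (2/23) = +1.
Reciprocity: 7 ≡ 3 and 23 ≡ 3 (mod 4), so (7/23) = −(23/7).
Reduce top mod 7: now compute (2/7).
Pull out 2: since 7 ≡ 7 (mod 8), (2/7) = +1.
Reached (1/7) = 1. Collecting the sign flips along the way, the symbol is -1.

-1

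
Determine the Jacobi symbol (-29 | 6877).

First reduce: -29 ≡ 6848 (mod 6877).
Pull out 2^6: since 6877 ≡ 5 (mod 8), (2/6877) = -1, so (2/6877)^6 = +1.
Reciprocity: 107 ≡ 3 and 6877 ≡ 1 (mod 4), so (107/6877) = +(6877/107).
Reduce top mod 107: now compute (29/107).
Reciprocity: 29 ≡ 1 and 107 ≡ 3 (mod 4), so (29/107) = +(107/29).
Reduce top mod 29: now compute (20/29).
Pull out 2^2: since 29 ≡ 5 (mod 8), (2/29) = -1, so (2/29)^2 = +1.
Reciprocity: 5 ≡ 1 and 29 ≡ 1 (mod 4), so (5/29) = +(29/5).
Reduce top mod 5: now compute (4/5).
Pull out 2^2: since 5 ≡ 5 (mod 8), (2/5) = -1, so (2/5)^2 = +1.
Reached (1/5) = 1. Collecting the sign flips along the way, the symbol is +1.

1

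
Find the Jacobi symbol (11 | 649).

Reciprocity: 11 ≡ 3 and 649 ≡ 1 (mod 4), so (11/649) = +(649/11).
Reduce top mod 11: now compute (0/11).
Top reduces to 0: gcd > 1, so the symbol is 0.

0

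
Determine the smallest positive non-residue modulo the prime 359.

(2/359) = +1, so 2 is a residue.
(3/359) = +1, so 3 is a residue.
(4/359) = +1, so 4 is a residue.
(5/359) = +1, so 5 is a residue.
(6/359) = +1, so 6 is a residue.
(7/359) = −1, so 7 is the smallest positive non-residue mod 359.

7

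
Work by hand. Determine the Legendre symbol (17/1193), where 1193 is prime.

Reciprocity: 17 ≡ 1 and 1193 ≡ 1 (mod 4), so (17/1193) = +(1193/17).
Reduce top mod 17: now compute (3/17).
Reciprocity: 3 ≡ 3 and 17 ≡ 1 (mod 4), so (3/17) = +(17/3).
Reduce top mod 3: now compute (2/3).
Pull out 2: since 3 ≡ 3 (mod 8), (2/3) = -1.
Reached (1/3) = 1. Collecting the sign flips along the way, the symbol is -1.

-1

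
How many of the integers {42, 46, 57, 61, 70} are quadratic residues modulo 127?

3

(42/127) = +1 → QR.
(46/127) = -1 → non-residue.
(57/127) = -1 → non-residue.
(61/127) = +1 → QR.
(70/127) = +1 → QR.
Total quadratic residues among the 5: 3.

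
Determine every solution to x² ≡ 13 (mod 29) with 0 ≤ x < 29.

10, 19

29 ≡ 1 (mod 4), so we find a root by search.
Trying successive values, 10² = 100 ≡ 13 (mod 29). The other root is 29 − 10 = 19.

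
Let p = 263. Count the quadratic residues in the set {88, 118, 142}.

1

(88/263) = +1 → QR.
(118/263) = -1 → non-residue.
(142/263) = -1 → non-residue.
Total quadratic residues among the 3: 1.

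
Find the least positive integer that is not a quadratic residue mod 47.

(2/47) = +1, so 2 is a residue.
(3/47) = +1, so 3 is a residue.
(4/47) = +1, so 4 is a residue.
(5/47) = −1, so 5 is the smallest positive non-residue mod 47.

5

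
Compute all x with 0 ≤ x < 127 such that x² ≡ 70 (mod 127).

Since 127 ≡ 3 (mod 4), a square root of 70 is 70^((127+1)/4) = 70^32 mod 127.
Repeated squaring: 70^2≡74, 70^4≡15, 70^8≡98, 70^16≡79, 70^32≡18 (mod 127).
70^32 = 70^(32) ≡ 18 (mod 127).
Check: 18² = 324 ≡ 70 (mod 127). The two roots are 18 and 109.

18, 109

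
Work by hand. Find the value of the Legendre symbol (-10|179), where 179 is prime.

1

First reduce: -10 ≡ 169 (mod 179).
Reciprocity: 169 ≡ 1 and 179 ≡ 3 (mod 4), so (169/179) = +(179/169).
Reduce top mod 169: now compute (10/169).
Pull out 2: since 169 ≡ 1 (mod 8), (2/169) = +1.
Reciprocity: 5 ≡ 1 and 169 ≡ 1 (mod 4), so (5/169) = +(169/5).
Reduce top mod 5: now compute (4/5).
Pull out 2^2: since 5 ≡ 5 (mod 8), (2/5) = -1, so (2/5)^2 = +1.
Reached (1/5) = 1. Collecting the sign flips along the way, the symbol is +1.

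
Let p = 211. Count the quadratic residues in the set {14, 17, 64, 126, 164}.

3

(14/211) = +1 → QR.
(17/211) = -1 → non-residue.
(64/211) = +1 → QR.
(126/211) = +1 → QR.
(164/211) = -1 → non-residue.
Total quadratic residues among the 5: 3.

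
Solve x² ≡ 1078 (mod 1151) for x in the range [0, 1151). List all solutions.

267, 884

Since 1151 ≡ 3 (mod 4), a square root of 1078 is 1078^((1151+1)/4) = 1078^288 mod 1151.
Repeated squaring: 1078^2≡725, 1078^4≡769, 1078^8≡898, 1078^16≡704, 1078^32≡686, 1078^64≡988, 1078^128≡96, 1078^256≡8 (mod 1151).
1078^288 = 1078^(256+32) ≡ 884 (mod 1151).
Check: 884² = 781456 ≡ 1078 (mod 1151). The two roots are 267 and 884.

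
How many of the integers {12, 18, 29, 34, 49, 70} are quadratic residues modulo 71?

(12/71) = +1 → QR.
(18/71) = +1 → QR.
(29/71) = +1 → QR.
(34/71) = -1 → non-residue.
(49/71) = +1 → QR.
(70/71) = -1 → non-residue.
Total quadratic residues among the 6: 4.

4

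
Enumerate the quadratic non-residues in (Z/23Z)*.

5, 7, 10, 11, 14, 15, 17, 19, 20, 21, 22

Square k = 1,…,11 (k and 23−k give the same square):
1²=1, 2²=4, 3²=9, 4²=16, 5²≡2, 6²≡13, 7²≡3, 8²≡18, 9²≡12, 10²≡8, 11²≡6 (mod 23).
The residues are {1, 2, 3, 4, 6, 8, 9, 12, 13, 16, 18}; the non-residues are the remaining 11 nonzero classes.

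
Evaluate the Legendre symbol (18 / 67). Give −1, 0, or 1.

-1

Pull out 2: since 67 ≡ 3 (mod 8), (2/67) = -1.
Reciprocity: 9 ≡ 1 and 67 ≡ 3 (mod 4), so (9/67) = +(67/9).
Reduce top mod 9: now compute (4/9).
Pull out 2^2: since 9 ≡ 1 (mod 8), (2/9) = +1, so (2/9)^2 = +1.
Reached (1/9) = 1. Collecting the sign flips along the way, the symbol is -1.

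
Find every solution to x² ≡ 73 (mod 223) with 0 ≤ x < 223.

Since 223 ≡ 3 (mod 4), a square root of 73 is 73^((223+1)/4) = 73^56 mod 223.
Repeated squaring: 73^2≡200, 73^4≡83, 73^8≡199, 73^16≡130, 73^32≡175 (mod 223).
73^56 = 73^(32+16+8) ≡ 127 (mod 223).
Check: 127² = 16129 ≡ 73 (mod 223). The two roots are 96 and 127.

96, 127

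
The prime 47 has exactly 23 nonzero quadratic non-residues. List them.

5 10 11 13 15 19 20 22 23 26 29 30 31 33 35 38 39 40 41 43 44 45 46

Square k = 1,…,23 (k and 47−k give the same square):
1²=1, 2²=4, 3²=9, 4²=16, 5²=25, 6²=36, 7²≡2, 8²≡17, 9²≡34, 10²≡6, 11²≡27, 12²≡3, 13²≡28, 14²≡8, 15²≡37, 16²≡21, 17²≡7, 18²≡42, 19²≡32, 20²≡24, 21²≡18, 22²≡14, 23²≡12 (mod 47).
The residues are {1, 2, 3, 4, 6, 7, 8, 9, 12, 14, 16, 17, 18, 21, 24, 25, 27, 28, 32, 34, 36, 37, 42}; the non-residues are the remaining 23 nonzero classes.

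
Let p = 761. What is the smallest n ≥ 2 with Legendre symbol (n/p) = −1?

(2/761) = +1, so 2 is a residue.
(3/761) = −1, so 3 is the smallest positive non-residue mod 761.

3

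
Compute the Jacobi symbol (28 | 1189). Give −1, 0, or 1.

-1

Pull out 2^2: since 1189 ≡ 5 (mod 8), (2/1189) = -1, so (2/1189)^2 = +1.
Reciprocity: 7 ≡ 3 and 1189 ≡ 1 (mod 4), so (7/1189) = +(1189/7).
Reduce top mod 7: now compute (6/7).
Pull out 2: since 7 ≡ 7 (mod 8), (2/7) = +1.
Reciprocity: 3 ≡ 3 and 7 ≡ 3 (mod 4), so (3/7) = −(7/3).
Reduce top mod 3: now compute (1/3).
Reached (1/3) = 1. Collecting the sign flips along the way, the symbol is -1.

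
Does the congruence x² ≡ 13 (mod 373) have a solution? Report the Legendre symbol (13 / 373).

1

Reciprocity: 13 ≡ 1 and 373 ≡ 1 (mod 4), so (13/373) = +(373/13).
Reduce top mod 13: now compute (9/13).
Reciprocity: 9 ≡ 1 and 13 ≡ 1 (mod 4), so (9/13) = +(13/9).
Reduce top mod 9: now compute (4/9).
Pull out 2^2: since 9 ≡ 1 (mod 8), (2/9) = +1, so (2/9)^2 = +1.
Reached (1/9) = 1. Collecting the sign flips along the way, the symbol is +1.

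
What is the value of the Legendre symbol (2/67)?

-1

Pull out 2: since 67 ≡ 3 (mod 8), (2/67) = -1.
Reached (1/67) = 1. Collecting the sign flips along the way, the symbol is -1.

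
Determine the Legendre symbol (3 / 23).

1

Reciprocity: 3 ≡ 3 and 23 ≡ 3 (mod 4), so (3/23) = −(23/3).
Reduce top mod 3: now compute (2/3).
Pull out 2: since 3 ≡ 3 (mod 8), (2/3) = -1.
Reached (1/3) = 1. Collecting the sign flips along the way, the symbol is +1.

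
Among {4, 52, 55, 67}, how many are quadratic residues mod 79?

(4/79) = +1 → QR.
(52/79) = +1 → QR.
(55/79) = +1 → QR.
(67/79) = +1 → QR.
Total quadratic residues among the 4: 4.

4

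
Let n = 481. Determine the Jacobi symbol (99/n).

-1

Reciprocity: 99 ≡ 3 and 481 ≡ 1 (mod 4), so (99/481) = +(481/99).
Reduce top mod 99: now compute (85/99).
Reciprocity: 85 ≡ 1 and 99 ≡ 3 (mod 4), so (85/99) = +(99/85).
Reduce top mod 85: now compute (14/85).
Pull out 2: since 85 ≡ 5 (mod 8), (2/85) = -1.
Reciprocity: 7 ≡ 3 and 85 ≡ 1 (mod 4), so (7/85) = +(85/7).
Reduce top mod 7: now compute (1/7).
Reached (1/7) = 1. Collecting the sign flips along the way, the symbol is -1.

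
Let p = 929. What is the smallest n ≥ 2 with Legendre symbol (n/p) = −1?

(2/929) = +1, so 2 is a residue.
(3/929) = −1, so 3 is the smallest positive non-residue mod 929.

3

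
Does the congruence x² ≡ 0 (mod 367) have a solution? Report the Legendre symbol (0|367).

0

Top reduces to 0: gcd > 1, so the symbol is 0.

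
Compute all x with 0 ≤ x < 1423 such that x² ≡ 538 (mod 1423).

Since 1423 ≡ 3 (mod 4), a square root of 538 is 538^((1423+1)/4) = 538^356 mod 1423.
Repeated squaring: 538^2≡575, 538^4≡489, 538^8≡57, 538^16≡403, 538^32≡187, 538^64≡817, 538^128≡102, 538^256≡443 (mod 1423).
538^356 = 538^(256+64+32+4) ≡ 698 (mod 1423).
Check: 698² = 487204 ≡ 538 (mod 1423). The two roots are 698 and 725.

698, 725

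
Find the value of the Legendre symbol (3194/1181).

-1

Euler's criterion: (3194/1181) ≡ 832^590 (mod 1181).
832^2 ≡ 158 (mod 1181)
832^4 ≡ 163 (mod 1181)
832^8 ≡ 587 (mod 1181)
832^16 ≡ 898 (mod 1181)
832^32 ≡ 962 (mod 1181)
832^64 ≡ 721 (mod 1181)
832^128 ≡ 201 (mod 1181)
832^256 ≡ 247 (mod 1181)
832^512 ≡ 778 (mod 1181)
832^590 = 832^(512+64+8+4+2) ≡ 1180 (mod 1181).
Result is 1180 ≡ −1, so (3194/1181) = −1.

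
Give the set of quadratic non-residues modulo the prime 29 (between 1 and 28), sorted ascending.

Square k = 1,…,14 (k and 29−k give the same square):
1²=1, 2²=4, 3²=9, 4²=16, 5²=25, 6²≡7, 7²≡20, 8²≡6, 9²≡23, 10²≡13, 11²≡5, 12²≡28, 13²≡24, 14²≡22 (mod 29).
The residues are {1, 4, 5, 6, 7, 9, 13, 16, 20, 22, 23, 24, 25, 28}; the non-residues are the remaining 14 nonzero classes.

2,3,8,10,11,12,14,15,17,18,19,21,26,27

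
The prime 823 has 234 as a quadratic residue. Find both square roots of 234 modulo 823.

Since 823 ≡ 3 (mod 4), a square root of 234 is 234^((823+1)/4) = 234^206 mod 823.
Repeated squaring: 234^2≡438, 234^4≡85, 234^8≡641, 234^16≡204, 234^32≡466, 234^64≡707, 234^128≡288 (mod 823).
234^206 = 234^(128+64+8+4+2) ≡ 731 (mod 823).
Check: 731² = 534361 ≡ 234 (mod 823). The two roots are 92 and 731.

92, 731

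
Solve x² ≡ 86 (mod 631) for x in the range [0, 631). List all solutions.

Since 631 ≡ 3 (mod 4), a square root of 86 is 86^((631+1)/4) = 86^158 mod 631.
Repeated squaring: 86^2≡455, 86^4≡57, 86^8≡94, 86^16≡2, 86^32≡4, 86^64≡16, 86^128≡256 (mod 631).
86^158 = 86^(128+16+8+4+2) ≡ 281 (mod 631).
Check: 281² = 78961 ≡ 86 (mod 631). The two roots are 281 and 350.

281, 350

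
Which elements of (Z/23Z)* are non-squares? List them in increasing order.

Square k = 1,…,11 (k and 23−k give the same square):
1²=1, 2²=4, 3²=9, 4²=16, 5²≡2, 6²≡13, 7²≡3, 8²≡18, 9²≡12, 10²≡8, 11²≡6 (mod 23).
The residues are {1, 2, 3, 4, 6, 8, 9, 12, 13, 16, 18}; the non-residues are the remaining 11 nonzero classes.

5, 7, 10, 11, 14, 15, 17, 19, 20, 21, 22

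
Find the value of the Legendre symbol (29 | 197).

1

Euler's criterion: (29/197) ≡ 29^98 (mod 197).
29^2 ≡ 53 (mod 197)
29^4 ≡ 51 (mod 197)
29^8 ≡ 40 (mod 197)
29^16 ≡ 24 (mod 197)
29^32 ≡ 182 (mod 197)
29^64 ≡ 28 (mod 197)
29^98 = 29^(64+32+2) ≡ 1 (mod 197).
Result is 1, so (29/197) = 1.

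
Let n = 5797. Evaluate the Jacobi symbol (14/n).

-1

Pull out 2: since 5797 ≡ 5 (mod 8), (2/5797) = -1.
Reciprocity: 7 ≡ 3 and 5797 ≡ 1 (mod 4), so (7/5797) = +(5797/7).
Reduce top mod 7: now compute (1/7).
Reached (1/7) = 1. Collecting the sign flips along the way, the symbol is -1.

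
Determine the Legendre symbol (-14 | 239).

Euler's criterion: (-14/239) ≡ 225^119 (mod 239).
225^2 ≡ 196 (mod 239)
225^4 ≡ 176 (mod 239)
225^8 ≡ 145 (mod 239)
225^16 ≡ 232 (mod 239)
225^32 ≡ 49 (mod 239)
225^64 ≡ 11 (mod 239)
225^119 = 225^(64+32+16+4+2+1) ≡ 1 (mod 239).
Result is 1, so (-14/239) = 1.

1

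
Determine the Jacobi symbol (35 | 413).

0

Reciprocity: 35 ≡ 3 and 413 ≡ 1 (mod 4), so (35/413) = +(413/35).
Reduce top mod 35: now compute (28/35).
Pull out 2^2: since 35 ≡ 3 (mod 8), (2/35) = -1, so (2/35)^2 = +1.
Reciprocity: 7 ≡ 3 and 35 ≡ 3 (mod 4), so (7/35) = −(35/7).
Reduce top mod 7: now compute (0/7).
Top reduces to 0: gcd > 1, so the symbol is 0.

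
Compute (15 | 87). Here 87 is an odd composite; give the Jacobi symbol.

Reciprocity: 15 ≡ 3 and 87 ≡ 3 (mod 4), so (15/87) = −(87/15).
Reduce top mod 15: now compute (12/15).
Pull out 2^2: since 15 ≡ 7 (mod 8), (2/15) = +1, so (2/15)^2 = +1.
Reciprocity: 3 ≡ 3 and 15 ≡ 3 (mod 4), so (3/15) = −(15/3).
Reduce top mod 3: now compute (0/3).
Top reduces to 0: gcd > 1, so the symbol is 0.

0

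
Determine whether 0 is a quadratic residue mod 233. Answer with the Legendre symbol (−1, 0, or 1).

0

Top reduces to 0: gcd > 1, so the symbol is 0.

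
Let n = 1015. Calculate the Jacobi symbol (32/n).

Pull out 2^5: since 1015 ≡ 7 (mod 8), (2/1015) = +1, so (2/1015)^5 = +1.
Reached (1/1015) = 1. Collecting the sign flips along the way, the symbol is +1.

1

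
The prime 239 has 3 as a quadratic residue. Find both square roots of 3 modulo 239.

Since 239 ≡ 3 (mod 4), a square root of 3 is 3^((239+1)/4) = 3^60 mod 239.
Repeated squaring: 3^2≡9, 3^4≡81, 3^8≡108, 3^16≡192, 3^32≡58 (mod 239).
3^60 = 3^(32+16+8+4) ≡ 133 (mod 239).
Check: 133² = 17689 ≡ 3 (mod 239). The two roots are 106 and 133.

106, 133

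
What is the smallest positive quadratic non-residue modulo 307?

2

(2/307) = −1, so 2 is the smallest positive non-residue mod 307.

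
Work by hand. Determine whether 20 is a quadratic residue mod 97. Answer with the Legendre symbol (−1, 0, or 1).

-1

Pull out 2^2: since 97 ≡ 1 (mod 8), (2/97) = +1, so (2/97)^2 = +1.
Reciprocity: 5 ≡ 1 and 97 ≡ 1 (mod 4), so (5/97) = +(97/5).
Reduce top mod 5: now compute (2/5).
Pull out 2: since 5 ≡ 5 (mod 8), (2/5) = -1.
Reached (1/5) = 1. Collecting the sign flips along the way, the symbol is -1.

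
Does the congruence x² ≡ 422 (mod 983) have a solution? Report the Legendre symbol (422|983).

-1

Euler's criterion: (422/983) ≡ 422^491 (mod 983).
422^2 ≡ 161 (mod 983)
422^4 ≡ 363 (mod 983)
422^8 ≡ 47 (mod 983)
422^16 ≡ 243 (mod 983)
422^32 ≡ 69 (mod 983)
422^64 ≡ 829 (mod 983)
422^128 ≡ 124 (mod 983)
422^256 ≡ 631 (mod 983)
422^491 = 422^(256+128+64+32+8+2+1) ≡ 982 (mod 983).
Result is 982 ≡ −1, so (422/983) = −1.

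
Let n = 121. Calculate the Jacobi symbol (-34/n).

First reduce: -34 ≡ 87 (mod 121).
Reciprocity: 87 ≡ 3 and 121 ≡ 1 (mod 4), so (87/121) = +(121/87).
Reduce top mod 87: now compute (34/87).
Pull out 2: since 87 ≡ 7 (mod 8), (2/87) = +1.
Reciprocity: 17 ≡ 1 and 87 ≡ 3 (mod 4), so (17/87) = +(87/17).
Reduce top mod 17: now compute (2/17).
Pull out 2: since 17 ≡ 1 (mod 8), (2/17) = +1.
Reached (1/17) = 1. Collecting the sign flips along the way, the symbol is +1.

1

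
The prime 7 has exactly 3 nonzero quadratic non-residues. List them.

3, 5, 6

Square k = 1,…,3 (k and 7−k give the same square):
1²=1, 2²=4, 3²≡2 (mod 7).
The residues are {1, 2, 4}; the non-residues are the remaining 3 nonzero classes.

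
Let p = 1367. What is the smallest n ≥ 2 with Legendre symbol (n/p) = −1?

(2/1367) = +1, so 2 is a residue.
(3/1367) = +1, so 3 is a residue.
(4/1367) = +1, so 4 is a residue.
(5/1367) = −1, so 5 is the smallest positive non-residue mod 1367.

5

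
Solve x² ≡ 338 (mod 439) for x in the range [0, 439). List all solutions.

Since 439 ≡ 3 (mod 4), a square root of 338 is 338^((439+1)/4) = 338^110 mod 439.
Repeated squaring: 338^2≡104, 338^4≡280, 338^8≡258, 338^16≡275, 338^32≡117, 338^64≡80 (mod 439).
338^110 = 338^(64+32+8+4+2) ≡ 166 (mod 439).
Check: 166² = 27556 ≡ 338 (mod 439). The two roots are 166 and 273.

166, 273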